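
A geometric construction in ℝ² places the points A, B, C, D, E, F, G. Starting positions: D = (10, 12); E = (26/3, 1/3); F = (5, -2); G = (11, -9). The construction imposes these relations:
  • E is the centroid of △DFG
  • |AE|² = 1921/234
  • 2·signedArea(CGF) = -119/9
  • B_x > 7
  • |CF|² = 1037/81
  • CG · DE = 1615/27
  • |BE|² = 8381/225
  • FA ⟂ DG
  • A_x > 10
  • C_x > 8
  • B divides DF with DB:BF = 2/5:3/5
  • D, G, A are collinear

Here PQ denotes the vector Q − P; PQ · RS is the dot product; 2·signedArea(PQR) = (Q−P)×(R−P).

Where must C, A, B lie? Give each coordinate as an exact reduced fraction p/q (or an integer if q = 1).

1. C_x = 74/9  [2·signedArea(CGF) = -119/9 ∩ CG · DE = 1615/27]
2. C_y = -32/9  [2·signedArea(CGF) = -119/9 ∩ CG · DE = 1615/27]
   → C = (74/9, -32/9)
3. A_x = 277/26  [D, G, A are collinear ∩ FA ⟂ DG]
4. A_y = -45/26  [D, G, A are collinear ∩ FA ⟂ DG]
   → A = (277/26, -45/26)
5. B_x = 8  [B divides DF with DB:BF = 2/5:3/5]
6. B_y = 32/5  [B divides DF with DB:BF = 2/5:3/5]
   → B = (8, 32/5)

A = (277/26, -45/26)
B = (8, 32/5)
C = (74/9, -32/9)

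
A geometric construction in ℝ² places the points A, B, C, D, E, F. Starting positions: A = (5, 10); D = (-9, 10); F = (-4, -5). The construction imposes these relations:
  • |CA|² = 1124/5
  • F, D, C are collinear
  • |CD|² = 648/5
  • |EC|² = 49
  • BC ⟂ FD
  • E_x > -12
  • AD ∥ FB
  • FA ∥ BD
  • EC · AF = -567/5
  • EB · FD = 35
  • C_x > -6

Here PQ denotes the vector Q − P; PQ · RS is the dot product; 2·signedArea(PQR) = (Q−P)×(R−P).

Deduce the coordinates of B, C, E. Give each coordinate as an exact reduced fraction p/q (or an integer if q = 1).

B = (-18, -5)
C = (-27/5, -4/5)
E = (-11, -5)

1. B_x = -18  [FA ∥ BD ∩ AD ∥ FB]
2. B_y = -5  [FA ∥ BD ∩ AD ∥ FB]
   → B = (-18, -5)
3. C_x = -27/5  [F, D, C are collinear ∩ BC ⟂ FD]
4. C_y = -4/5  [F, D, C are collinear ∩ BC ⟂ FD]
   → C = (-27/5, -4/5)
5. E_x = -11  [EB · FD = 35 ∩ EC · AF = -567/5]
6. E_y = -5  [EB · FD = 35 ∩ EC · AF = -567/5]
   → E = (-11, -5)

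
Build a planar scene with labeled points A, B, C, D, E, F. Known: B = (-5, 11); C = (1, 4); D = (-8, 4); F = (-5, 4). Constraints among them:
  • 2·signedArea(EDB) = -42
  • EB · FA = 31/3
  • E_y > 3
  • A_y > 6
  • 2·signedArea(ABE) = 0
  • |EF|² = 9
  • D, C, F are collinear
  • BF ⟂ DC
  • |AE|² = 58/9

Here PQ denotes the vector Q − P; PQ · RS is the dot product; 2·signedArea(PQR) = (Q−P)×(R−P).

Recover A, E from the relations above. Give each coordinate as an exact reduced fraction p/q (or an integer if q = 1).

1. E_x = -2  [line -7·x + 3·y + -26 = 0 ∩ |EF|² = 9]
2. E_y = 4  [line -7·x + 3·y + -26 = 0 ∩ |EF|² = 9]
   → E = (-2, 4)
3. A_x = -3  [2·signedArea(ABE) = 0 ∩ EB · FA = 31/3]
4. A_y = 19/3  [2·signedArea(ABE) = 0 ∩ EB · FA = 31/3]
   → A = (-3, 19/3)

A = (-3, 19/3)
E = (-2, 4)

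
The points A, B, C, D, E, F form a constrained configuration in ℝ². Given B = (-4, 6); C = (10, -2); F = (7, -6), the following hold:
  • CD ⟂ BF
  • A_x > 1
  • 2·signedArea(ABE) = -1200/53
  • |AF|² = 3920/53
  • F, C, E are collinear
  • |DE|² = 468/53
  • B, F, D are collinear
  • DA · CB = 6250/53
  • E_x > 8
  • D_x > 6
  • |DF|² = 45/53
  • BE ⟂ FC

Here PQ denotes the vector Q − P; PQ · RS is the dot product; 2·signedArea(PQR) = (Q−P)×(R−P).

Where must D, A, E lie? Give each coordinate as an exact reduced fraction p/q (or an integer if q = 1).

1. D_x = 338/53  [B, F, D are collinear ∩ CD ⟂ BF]
2. D_y = -282/53  [B, F, D are collinear ∩ CD ⟂ BF]
   → D = (338/53, -282/53)
3. A_x = 63/53  [line -14·x + 8·y + 738/53 = 0 ∩ |AF|² = 3920/53]
4. A_y = 18/53  [line -14·x + 8·y + 738/53 = 0 ∩ |AF|² = 3920/53]
   → A = (63/53, 18/53)
5. E_x = 44/5  [2·signedArea(ABE) = -1200/53 ∩ F, C, E are collinear]
6. E_y = -18/5  [2·signedArea(ABE) = -1200/53 ∩ F, C, E are collinear]
   → E = (44/5, -18/5)

A = (63/53, 18/53)
D = (338/53, -282/53)
E = (44/5, -18/5)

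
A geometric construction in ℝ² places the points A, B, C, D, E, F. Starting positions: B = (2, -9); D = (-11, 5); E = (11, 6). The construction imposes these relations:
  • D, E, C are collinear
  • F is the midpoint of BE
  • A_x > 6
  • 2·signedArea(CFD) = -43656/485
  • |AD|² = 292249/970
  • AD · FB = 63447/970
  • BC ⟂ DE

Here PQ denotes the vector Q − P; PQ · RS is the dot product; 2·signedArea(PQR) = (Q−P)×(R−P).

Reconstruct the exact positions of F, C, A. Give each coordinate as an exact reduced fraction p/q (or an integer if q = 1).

A = (6091/970, 3253/970)
C = (649/485, 2697/485)
F = (13/2, -3/2)

1. F_x = 13/2  [F is the midpoint of BE]
2. F_y = -3/2  [F is the midpoint of BE]
   → F = (13/2, -3/2)
3. C_x = 649/485  [D, E, C are collinear ∩ BC ⟂ DE]
4. C_y = 2697/485  [D, E, C are collinear ∩ BC ⟂ DE]
   → C = (649/485, 2697/485)
5. A_x = 6091/970  [line 9/2·x + 15/2·y + -51807/970 = 0 ∩ |AD|² = 292249/970]
6. A_y = 3253/970  [line 9/2·x + 15/2·y + -51807/970 = 0 ∩ |AD|² = 292249/970]
   → A = (6091/970, 3253/970)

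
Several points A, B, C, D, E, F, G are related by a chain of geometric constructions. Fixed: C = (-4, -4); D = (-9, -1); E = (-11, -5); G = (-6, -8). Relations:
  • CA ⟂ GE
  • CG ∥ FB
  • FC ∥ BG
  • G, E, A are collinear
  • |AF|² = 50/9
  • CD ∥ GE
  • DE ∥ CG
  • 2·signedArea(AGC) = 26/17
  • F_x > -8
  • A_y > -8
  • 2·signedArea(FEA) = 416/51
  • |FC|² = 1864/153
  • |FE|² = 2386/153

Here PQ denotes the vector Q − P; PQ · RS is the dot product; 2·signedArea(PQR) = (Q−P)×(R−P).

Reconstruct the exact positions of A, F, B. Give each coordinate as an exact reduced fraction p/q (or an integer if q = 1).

A = (-107/17, -133/17)
B = (-464/51, -490/51)
F = (-362/51, -286/51)

1. A_x = -107/17  [G, E, A are collinear ∩ CA ⟂ GE]
2. A_y = -133/17  [G, E, A are collinear ∩ CA ⟂ GE]
   → A = (-107/17, -133/17)
3. F_x = -362/51  [line 48/17·x + 80/17·y + 2368/51 = 0 ∩ |FE|² = 2386/153]
4. F_y = -286/51  [line 48/17·x + 80/17·y + 2368/51 = 0 ∩ |FE|² = 2386/153]
   → F = (-362/51, -286/51)
5. B_x = -464/51  [FC ∥ BG ∩ CG ∥ FB]
6. B_y = -490/51  [FC ∥ BG ∩ CG ∥ FB]
   → B = (-464/51, -490/51)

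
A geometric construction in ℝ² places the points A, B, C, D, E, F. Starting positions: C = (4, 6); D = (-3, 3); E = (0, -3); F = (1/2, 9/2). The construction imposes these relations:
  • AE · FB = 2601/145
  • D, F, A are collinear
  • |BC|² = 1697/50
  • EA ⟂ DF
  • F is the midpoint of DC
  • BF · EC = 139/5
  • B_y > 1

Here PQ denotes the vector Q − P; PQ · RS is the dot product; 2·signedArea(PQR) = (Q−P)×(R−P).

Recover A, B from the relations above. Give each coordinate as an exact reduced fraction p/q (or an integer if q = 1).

A = (-153/58, 183/58)
B = (3/10, 3/2)

1. A_x = -153/58  [D, F, A are collinear ∩ EA ⟂ DF]
2. A_y = 183/58  [D, F, A are collinear ∩ EA ⟂ DF]
   → A = (-153/58, 183/58)
3. B_x = 3/10  [BF · EC = 139/5 ∩ AE · FB = 2601/145]
4. B_y = 3/2  [BF · EC = 139/5 ∩ AE · FB = 2601/145]
   → B = (3/10, 3/2)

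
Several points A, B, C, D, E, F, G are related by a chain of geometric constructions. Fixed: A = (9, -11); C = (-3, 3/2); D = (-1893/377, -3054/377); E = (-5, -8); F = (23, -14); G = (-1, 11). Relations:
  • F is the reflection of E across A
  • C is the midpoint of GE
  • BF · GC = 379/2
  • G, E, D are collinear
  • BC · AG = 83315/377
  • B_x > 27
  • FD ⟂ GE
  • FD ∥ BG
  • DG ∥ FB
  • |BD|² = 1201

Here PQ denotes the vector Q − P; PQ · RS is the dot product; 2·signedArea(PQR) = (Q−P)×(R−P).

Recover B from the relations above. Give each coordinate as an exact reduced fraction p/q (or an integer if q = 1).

1. B_x = 10187/377  [FD ∥ BG ∩ DG ∥ FB]
2. B_y = 1923/377  [FD ∥ BG ∩ DG ∥ FB]
   → B = (10187/377, 1923/377)

B = (10187/377, 1923/377)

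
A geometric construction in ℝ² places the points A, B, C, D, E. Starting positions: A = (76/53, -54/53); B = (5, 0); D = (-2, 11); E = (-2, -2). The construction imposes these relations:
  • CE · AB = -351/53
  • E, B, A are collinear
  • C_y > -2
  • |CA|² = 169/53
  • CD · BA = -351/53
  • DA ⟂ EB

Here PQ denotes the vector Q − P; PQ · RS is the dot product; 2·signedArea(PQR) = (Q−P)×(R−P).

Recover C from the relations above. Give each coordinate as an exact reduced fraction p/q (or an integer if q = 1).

1. C_x = -15/53  [line 189/53·x + 54/53·y + 135/53 = 0 ∩ |CA|² = 169/53]
2. C_y = -80/53  [line 189/53·x + 54/53·y + 135/53 = 0 ∩ |CA|² = 169/53]
   → C = (-15/53, -80/53)

C = (-15/53, -80/53)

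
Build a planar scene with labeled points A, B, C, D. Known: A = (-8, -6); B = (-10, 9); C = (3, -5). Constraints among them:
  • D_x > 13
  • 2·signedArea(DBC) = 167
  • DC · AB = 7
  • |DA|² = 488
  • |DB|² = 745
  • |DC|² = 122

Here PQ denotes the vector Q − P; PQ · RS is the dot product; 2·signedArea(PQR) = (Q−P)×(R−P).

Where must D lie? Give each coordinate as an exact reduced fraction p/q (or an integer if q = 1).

1. D_x = 14  [2·signedArea(DBC) = 167 ∩ DC · AB = 7]
2. D_y = -4  [2·signedArea(DBC) = 167 ∩ DC · AB = 7]
   → D = (14, -4)

D = (14, -4)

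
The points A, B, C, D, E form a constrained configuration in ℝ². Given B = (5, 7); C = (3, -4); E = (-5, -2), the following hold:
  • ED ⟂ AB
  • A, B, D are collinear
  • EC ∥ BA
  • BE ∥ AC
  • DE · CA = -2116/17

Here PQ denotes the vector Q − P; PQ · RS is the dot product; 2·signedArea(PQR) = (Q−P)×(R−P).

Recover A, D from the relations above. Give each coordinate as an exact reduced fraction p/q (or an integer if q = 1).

A = (13, 5)
D = (-39/17, 150/17)

1. A_x = 13  [BE ∥ AC ∩ EC ∥ BA]
2. A_y = 5  [BE ∥ AC ∩ EC ∥ BA]
   → A = (13, 5)
3. D_x = -39/17  [A, B, D are collinear ∩ ED ⟂ AB]
4. D_y = 150/17  [A, B, D are collinear ∩ ED ⟂ AB]
   → D = (-39/17, 150/17)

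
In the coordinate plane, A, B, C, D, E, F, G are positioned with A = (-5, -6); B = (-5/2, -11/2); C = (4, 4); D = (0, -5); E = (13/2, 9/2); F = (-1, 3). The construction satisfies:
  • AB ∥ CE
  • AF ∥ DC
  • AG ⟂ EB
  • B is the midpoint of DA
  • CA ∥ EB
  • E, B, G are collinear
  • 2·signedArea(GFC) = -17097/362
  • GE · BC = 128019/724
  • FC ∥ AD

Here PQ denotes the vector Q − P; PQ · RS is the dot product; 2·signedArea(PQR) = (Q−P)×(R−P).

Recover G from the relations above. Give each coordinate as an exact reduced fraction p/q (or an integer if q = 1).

1. G_x = -700/181  [E, B, G are collinear ∩ AG ⟂ EB]
2. G_y = -2541/362  [E, B, G are collinear ∩ AG ⟂ EB]
   → G = (-700/181, -2541/362)

G = (-700/181, -2541/362)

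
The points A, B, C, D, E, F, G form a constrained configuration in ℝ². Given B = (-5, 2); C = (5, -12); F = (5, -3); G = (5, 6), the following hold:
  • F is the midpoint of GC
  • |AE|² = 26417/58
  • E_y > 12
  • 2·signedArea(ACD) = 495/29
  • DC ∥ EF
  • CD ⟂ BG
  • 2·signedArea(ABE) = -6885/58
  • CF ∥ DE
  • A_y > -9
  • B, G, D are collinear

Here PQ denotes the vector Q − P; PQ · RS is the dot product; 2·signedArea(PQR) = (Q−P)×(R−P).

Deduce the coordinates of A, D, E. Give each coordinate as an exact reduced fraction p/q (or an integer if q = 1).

A = (5/2, -17/2)
D = (-35/29, 102/29)
E = (-35/29, 363/29)

1. D_x = -35/29  [B, G, D are collinear ∩ CD ⟂ BG]
2. D_y = 102/29  [B, G, D are collinear ∩ CD ⟂ BG]
   → D = (-35/29, 102/29)
3. E_x = -35/29  [DC ∥ EF ∩ CF ∥ DE]
4. E_y = 363/29  [DC ∥ EF ∩ CF ∥ DE]
   → E = (-35/29, 363/29)
5. A_x = 5/2  [2·signedArea(ABE) = -6885/58 ∩ 2·signedArea(ACD) = 495/29]
6. A_y = -17/2  [2·signedArea(ABE) = -6885/58 ∩ 2·signedArea(ACD) = 495/29]
   → A = (5/2, -17/2)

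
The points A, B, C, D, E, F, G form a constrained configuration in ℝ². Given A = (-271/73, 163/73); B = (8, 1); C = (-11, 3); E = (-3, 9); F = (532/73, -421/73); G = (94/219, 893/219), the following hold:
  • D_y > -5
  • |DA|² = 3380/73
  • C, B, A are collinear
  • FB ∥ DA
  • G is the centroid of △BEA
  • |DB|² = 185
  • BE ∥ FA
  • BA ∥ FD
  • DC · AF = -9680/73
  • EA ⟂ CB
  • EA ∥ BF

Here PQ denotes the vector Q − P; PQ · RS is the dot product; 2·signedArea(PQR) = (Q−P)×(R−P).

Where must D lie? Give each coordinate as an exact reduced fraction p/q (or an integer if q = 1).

D = (-323/73, -331/73)

1. D_x = -323/73  [FB ∥ DA ∩ BA ∥ FD]
2. D_y = -331/73  [FB ∥ DA ∩ BA ∥ FD]
   → D = (-323/73, -331/73)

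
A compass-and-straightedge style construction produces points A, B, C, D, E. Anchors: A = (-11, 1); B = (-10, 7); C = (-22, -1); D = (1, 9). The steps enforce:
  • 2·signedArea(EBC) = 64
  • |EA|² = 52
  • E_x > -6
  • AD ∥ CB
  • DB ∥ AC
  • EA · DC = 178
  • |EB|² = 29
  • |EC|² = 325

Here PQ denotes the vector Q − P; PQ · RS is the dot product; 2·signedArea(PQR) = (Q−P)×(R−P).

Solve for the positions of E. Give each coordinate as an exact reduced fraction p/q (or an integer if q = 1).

1. E_x = -5  [2·signedArea(EBC) = 64 ∩ EA · DC = 178]
2. E_y = 5  [2·signedArea(EBC) = 64 ∩ EA · DC = 178]
   → E = (-5, 5)

E = (-5, 5)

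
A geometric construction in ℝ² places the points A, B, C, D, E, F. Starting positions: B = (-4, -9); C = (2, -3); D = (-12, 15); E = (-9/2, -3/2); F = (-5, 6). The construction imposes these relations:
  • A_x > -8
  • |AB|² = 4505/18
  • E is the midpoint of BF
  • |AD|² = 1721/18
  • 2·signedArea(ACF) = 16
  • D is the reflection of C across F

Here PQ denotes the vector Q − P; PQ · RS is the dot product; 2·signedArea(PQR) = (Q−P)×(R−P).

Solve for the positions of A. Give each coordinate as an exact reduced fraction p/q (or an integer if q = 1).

A = (-43/6, 13/2)

1. A_x = -43/6  [line -9·x + -7·y + -19 = 0 ∩ |AD|² = 1721/18]
2. A_y = 13/2  [line -9·x + -7·y + -19 = 0 ∩ |AD|² = 1721/18]
   → A = (-43/6, 13/2)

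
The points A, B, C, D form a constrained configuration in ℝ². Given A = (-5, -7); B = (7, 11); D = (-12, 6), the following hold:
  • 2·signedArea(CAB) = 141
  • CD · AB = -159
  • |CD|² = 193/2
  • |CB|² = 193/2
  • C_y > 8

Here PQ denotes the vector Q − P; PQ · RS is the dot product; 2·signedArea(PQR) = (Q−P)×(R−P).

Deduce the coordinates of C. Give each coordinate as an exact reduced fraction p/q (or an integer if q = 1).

1. C_x = -5/2  [2·signedArea(CAB) = 141 ∩ CD · AB = -159]
2. C_y = 17/2  [2·signedArea(CAB) = 141 ∩ CD · AB = -159]
   → C = (-5/2, 17/2)

C = (-5/2, 17/2)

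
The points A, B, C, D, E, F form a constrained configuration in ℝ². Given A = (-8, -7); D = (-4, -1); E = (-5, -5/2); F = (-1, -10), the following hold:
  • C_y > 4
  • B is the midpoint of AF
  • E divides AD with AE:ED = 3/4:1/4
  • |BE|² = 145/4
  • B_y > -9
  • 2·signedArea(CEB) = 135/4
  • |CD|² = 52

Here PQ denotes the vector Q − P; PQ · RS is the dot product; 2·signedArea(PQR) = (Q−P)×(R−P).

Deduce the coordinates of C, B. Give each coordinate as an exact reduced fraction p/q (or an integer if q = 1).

B = (-9/2, -17/2)
C = (0, 5)

1. B_x = -9/2  [B is the midpoint of AF]
2. B_y = -17/2  [B is the midpoint of AF]
   → B = (-9/2, -17/2)
3. C_x = 0  [line 6·x + 1/2·y + -5/2 = 0 ∩ |CD|² = 52]
4. C_y = 5  [line 6·x + 1/2·y + -5/2 = 0 ∩ |CD|² = 52]
   → C = (0, 5)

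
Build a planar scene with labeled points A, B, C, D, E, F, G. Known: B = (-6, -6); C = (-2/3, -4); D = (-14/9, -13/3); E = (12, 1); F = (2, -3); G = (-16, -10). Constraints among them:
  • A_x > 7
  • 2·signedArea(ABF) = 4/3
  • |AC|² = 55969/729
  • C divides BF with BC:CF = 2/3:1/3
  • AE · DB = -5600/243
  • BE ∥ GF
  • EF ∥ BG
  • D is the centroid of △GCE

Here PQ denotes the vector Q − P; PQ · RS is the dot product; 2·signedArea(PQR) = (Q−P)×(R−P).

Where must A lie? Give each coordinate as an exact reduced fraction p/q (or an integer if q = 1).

1. A_x = 202/27  [2·signedArea(ABF) = 4/3 ∩ AE · DB = -5600/243]
2. A_y = -7/9  [2·signedArea(ABF) = 4/3 ∩ AE · DB = -5600/243]
   → A = (202/27, -7/9)

A = (202/27, -7/9)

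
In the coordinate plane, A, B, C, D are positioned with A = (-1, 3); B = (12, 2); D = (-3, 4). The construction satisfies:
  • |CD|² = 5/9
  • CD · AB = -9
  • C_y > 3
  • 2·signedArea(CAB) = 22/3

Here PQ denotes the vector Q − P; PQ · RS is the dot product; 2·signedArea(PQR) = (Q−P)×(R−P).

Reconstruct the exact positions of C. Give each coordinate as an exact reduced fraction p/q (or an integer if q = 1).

1. C_x = -7/3  [2·signedArea(CAB) = 22/3 ∩ CD · AB = -9]
2. C_y = 11/3  [2·signedArea(CAB) = 22/3 ∩ CD · AB = -9]
   → C = (-7/3, 11/3)

C = (-7/3, 11/3)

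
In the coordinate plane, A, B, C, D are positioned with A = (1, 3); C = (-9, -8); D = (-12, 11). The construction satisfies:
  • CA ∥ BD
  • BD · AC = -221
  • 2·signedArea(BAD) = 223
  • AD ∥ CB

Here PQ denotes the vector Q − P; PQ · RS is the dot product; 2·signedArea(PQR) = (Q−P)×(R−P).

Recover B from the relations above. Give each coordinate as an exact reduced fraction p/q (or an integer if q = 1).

1. B_x = -22  [CA ∥ BD ∩ AD ∥ CB]
2. B_y = 0  [CA ∥ BD ∩ AD ∥ CB]
   → B = (-22, 0)

B = (-22, 0)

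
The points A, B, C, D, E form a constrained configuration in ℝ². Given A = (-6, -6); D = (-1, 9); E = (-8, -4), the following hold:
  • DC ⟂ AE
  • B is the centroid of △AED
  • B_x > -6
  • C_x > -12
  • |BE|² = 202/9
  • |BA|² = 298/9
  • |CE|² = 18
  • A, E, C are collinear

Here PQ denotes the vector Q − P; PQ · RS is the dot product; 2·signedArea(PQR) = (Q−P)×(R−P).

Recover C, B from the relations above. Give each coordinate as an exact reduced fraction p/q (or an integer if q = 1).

1. C_x = -11  [A, E, C are collinear ∩ DC ⟂ AE]
2. C_y = -1  [A, E, C are collinear ∩ DC ⟂ AE]
   → C = (-11, -1)
3. B_x = -5  [B is the centroid of △AED]
4. B_y = -1/3  [B is the centroid of △AED]
   → B = (-5, -1/3)

B = (-5, -1/3)
C = (-11, -1)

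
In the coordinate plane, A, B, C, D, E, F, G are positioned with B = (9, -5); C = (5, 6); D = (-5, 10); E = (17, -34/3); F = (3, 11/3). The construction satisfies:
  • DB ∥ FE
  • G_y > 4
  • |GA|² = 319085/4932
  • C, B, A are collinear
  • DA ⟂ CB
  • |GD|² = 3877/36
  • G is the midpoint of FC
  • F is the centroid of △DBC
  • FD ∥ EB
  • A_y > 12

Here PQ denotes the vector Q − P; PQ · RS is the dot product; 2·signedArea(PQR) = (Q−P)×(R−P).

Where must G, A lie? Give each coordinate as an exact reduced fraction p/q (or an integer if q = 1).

1. G_x = 4  [G is the midpoint of FC]
2. G_y = 29/6  [G is the midpoint of FC]
   → G = (4, 29/6)
3. A_x = 349/137  [C, B, A are collinear ∩ DA ⟂ CB]
4. A_y = 1746/137  [C, B, A are collinear ∩ DA ⟂ CB]
   → A = (349/137, 1746/137)

A = (349/137, 1746/137)
G = (4, 29/6)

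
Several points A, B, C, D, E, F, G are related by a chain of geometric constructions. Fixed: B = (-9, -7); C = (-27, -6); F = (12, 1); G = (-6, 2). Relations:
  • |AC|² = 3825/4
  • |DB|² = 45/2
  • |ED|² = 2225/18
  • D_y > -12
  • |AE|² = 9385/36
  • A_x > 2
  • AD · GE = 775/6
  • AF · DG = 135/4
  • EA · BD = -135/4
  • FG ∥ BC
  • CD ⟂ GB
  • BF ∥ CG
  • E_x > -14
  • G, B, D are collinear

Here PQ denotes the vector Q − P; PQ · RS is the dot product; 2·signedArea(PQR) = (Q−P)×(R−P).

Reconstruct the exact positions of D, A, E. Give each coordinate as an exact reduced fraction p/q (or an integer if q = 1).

1. D_x = -21/2  [G, B, D are collinear ∩ CD ⟂ GB]
2. D_y = -23/2  [G, B, D are collinear ∩ CD ⟂ GB]
   → D = (-21/2, -23/2)
3. A_x = 3  [line -9/2·x + -27/2·y + 135/4 = 0 ∩ |AC|² = 3825/4]
4. A_y = 3/2  [line -9/2·x + -27/2·y + 135/4 = 0 ∩ |AC|² = 3825/4]
   → A = (3, 3/2)
5. E_x = -13  [AD · GE = 775/6 ∩ EA · BD = -135/4]
6. E_y = -2/3  [AD · GE = 775/6 ∩ EA · BD = -135/4]
   → E = (-13, -2/3)

A = (3, 3/2)
D = (-21/2, -23/2)
E = (-13, -2/3)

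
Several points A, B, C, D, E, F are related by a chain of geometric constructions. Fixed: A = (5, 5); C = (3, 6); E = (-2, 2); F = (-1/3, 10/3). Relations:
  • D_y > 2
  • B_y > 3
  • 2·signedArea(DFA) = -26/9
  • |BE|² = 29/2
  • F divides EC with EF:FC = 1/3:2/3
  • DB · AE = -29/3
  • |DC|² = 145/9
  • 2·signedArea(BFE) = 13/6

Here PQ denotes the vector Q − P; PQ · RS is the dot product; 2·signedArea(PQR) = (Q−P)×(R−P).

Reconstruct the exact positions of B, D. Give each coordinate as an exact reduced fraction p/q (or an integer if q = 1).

1. B_x = 3/2  [line 4/3·x + -5/3·y + 23/6 = 0 ∩ |BE|² = 29/2]
2. B_y = 7/2  [line 4/3·x + -5/3·y + 23/6 = 0 ∩ |BE|² = 29/2]
   → B = (3/2, 7/2)
3. D_x = 1/3  [2·signedArea(DFA) = -26/9 ∩ DB · AE = -29/3]
4. D_y = 3  [2·signedArea(DFA) = -26/9 ∩ DB · AE = -29/3]
   → D = (1/3, 3)

B = (3/2, 7/2)
D = (1/3, 3)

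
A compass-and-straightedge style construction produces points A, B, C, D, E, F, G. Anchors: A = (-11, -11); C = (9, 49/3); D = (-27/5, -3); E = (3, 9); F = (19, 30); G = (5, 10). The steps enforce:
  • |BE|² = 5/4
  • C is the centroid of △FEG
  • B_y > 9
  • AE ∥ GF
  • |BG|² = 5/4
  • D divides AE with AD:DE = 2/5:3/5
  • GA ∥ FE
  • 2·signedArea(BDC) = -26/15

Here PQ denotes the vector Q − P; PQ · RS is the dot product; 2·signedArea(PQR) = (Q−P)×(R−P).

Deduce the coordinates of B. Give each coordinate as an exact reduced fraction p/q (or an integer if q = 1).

1. B_x = 4  [line -58/3·x + 72/5·y + -892/15 = 0 ∩ |BE|² = 5/4]
2. B_y = 19/2  [line -58/3·x + 72/5·y + -892/15 = 0 ∩ |BE|² = 5/4]
   → B = (4, 19/2)

B = (4, 19/2)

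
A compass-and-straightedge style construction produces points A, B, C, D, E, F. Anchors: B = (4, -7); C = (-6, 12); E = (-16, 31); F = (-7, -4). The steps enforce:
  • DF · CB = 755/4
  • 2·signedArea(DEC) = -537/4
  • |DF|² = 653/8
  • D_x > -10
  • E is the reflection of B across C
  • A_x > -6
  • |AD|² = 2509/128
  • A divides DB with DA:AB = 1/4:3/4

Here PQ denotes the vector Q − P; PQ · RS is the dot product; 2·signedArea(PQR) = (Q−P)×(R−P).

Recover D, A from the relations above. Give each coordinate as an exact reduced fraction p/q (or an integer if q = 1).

1. D_x = -37/4  [2·signedArea(DEC) = -537/4 ∩ DF · CB = 755/4]
2. D_y = 19/4  [2·signedArea(DEC) = -537/4 ∩ DF · CB = 755/4]
   → D = (-37/4, 19/4)
3. A_x = -95/16  [A divides DB with DA:AB = 1/4:3/4]
4. A_y = 29/16  [A divides DB with DA:AB = 1/4:3/4]
   → A = (-95/16, 29/16)

A = (-95/16, 29/16)
D = (-37/4, 19/4)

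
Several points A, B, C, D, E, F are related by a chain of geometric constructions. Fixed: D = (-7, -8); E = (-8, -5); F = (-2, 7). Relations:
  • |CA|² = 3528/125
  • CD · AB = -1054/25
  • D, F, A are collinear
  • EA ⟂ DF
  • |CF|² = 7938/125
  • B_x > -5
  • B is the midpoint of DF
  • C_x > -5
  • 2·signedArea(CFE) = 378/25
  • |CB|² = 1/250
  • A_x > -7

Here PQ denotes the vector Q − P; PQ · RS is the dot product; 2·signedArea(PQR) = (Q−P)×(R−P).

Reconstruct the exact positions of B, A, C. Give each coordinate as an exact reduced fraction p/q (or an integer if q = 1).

A = (-31/5, -28/5)
B = (-9/2, -1/2)
C = (-113/25, -14/25)

1. B_x = -9/2  [B is the midpoint of DF]
2. B_y = -1/2  [B is the midpoint of DF]
   → B = (-9/2, -1/2)
3. A_x = -31/5  [D, F, A are collinear ∩ EA ⟂ DF]
4. A_y = -28/5  [D, F, A are collinear ∩ EA ⟂ DF]
   → A = (-31/5, -28/5)
5. C_x = -113/25  [2·signedArea(CFE) = 378/25 ∩ CD · AB = -1054/25]
6. C_y = -14/25  [2·signedArea(CFE) = 378/25 ∩ CD · AB = -1054/25]
   → C = (-113/25, -14/25)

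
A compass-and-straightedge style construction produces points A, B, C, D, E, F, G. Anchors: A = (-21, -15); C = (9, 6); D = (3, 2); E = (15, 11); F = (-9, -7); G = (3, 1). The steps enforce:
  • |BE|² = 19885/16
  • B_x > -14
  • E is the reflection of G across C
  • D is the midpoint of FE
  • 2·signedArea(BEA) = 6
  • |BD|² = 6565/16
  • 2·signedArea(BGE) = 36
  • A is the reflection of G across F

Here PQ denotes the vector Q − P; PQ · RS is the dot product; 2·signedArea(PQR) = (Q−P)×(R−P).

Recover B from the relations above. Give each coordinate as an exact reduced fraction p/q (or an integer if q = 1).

B = (-27/2, -39/4)

1. B_x = -27/2  [2·signedArea(BGE) = 36 ∩ 2·signedArea(BEA) = 6]
2. B_y = -39/4  [2·signedArea(BGE) = 36 ∩ 2·signedArea(BEA) = 6]
   → B = (-27/2, -39/4)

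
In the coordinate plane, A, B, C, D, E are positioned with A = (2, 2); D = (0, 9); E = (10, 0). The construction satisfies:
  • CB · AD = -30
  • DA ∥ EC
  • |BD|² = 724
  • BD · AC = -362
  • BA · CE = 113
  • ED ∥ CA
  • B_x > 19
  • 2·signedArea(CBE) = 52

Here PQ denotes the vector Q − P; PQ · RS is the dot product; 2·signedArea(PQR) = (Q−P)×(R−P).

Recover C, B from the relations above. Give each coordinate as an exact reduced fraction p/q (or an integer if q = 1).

B = (20, -9)
C = (12, -7)

1. C_x = 12  [ED ∥ CA ∩ DA ∥ EC]
2. C_y = -7  [ED ∥ CA ∩ DA ∥ EC]
   → C = (12, -7)
3. B_x = 20  [BD · AC = -362 ∩ CB · AD = -30]
4. B_y = -9  [BD · AC = -362 ∩ CB · AD = -30]
   → B = (20, -9)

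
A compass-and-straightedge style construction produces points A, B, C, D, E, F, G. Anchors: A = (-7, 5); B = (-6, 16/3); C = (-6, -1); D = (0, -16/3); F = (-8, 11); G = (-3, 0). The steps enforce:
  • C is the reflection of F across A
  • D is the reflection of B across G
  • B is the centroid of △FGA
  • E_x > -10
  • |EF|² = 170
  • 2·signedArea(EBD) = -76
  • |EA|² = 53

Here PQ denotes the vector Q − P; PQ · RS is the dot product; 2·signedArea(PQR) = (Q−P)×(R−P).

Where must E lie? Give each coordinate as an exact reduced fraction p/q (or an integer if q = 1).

E = (-9, -2)

1. E_x = -9  [line 32/3·x + 6·y + 108 = 0 ∩ |EF|² = 170]
2. E_y = -2  [line 32/3·x + 6·y + 108 = 0 ∩ |EF|² = 170]
   → E = (-9, -2)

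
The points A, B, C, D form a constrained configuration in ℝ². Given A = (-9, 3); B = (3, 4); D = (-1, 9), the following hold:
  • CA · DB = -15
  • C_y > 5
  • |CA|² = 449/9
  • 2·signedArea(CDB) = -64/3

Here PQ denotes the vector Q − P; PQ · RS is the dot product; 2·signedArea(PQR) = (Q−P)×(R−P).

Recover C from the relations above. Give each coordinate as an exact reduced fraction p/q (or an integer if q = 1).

1. C_x = -7/3  [2·signedArea(CDB) = -64/3 ∩ CA · DB = -15]
2. C_y = 16/3  [2·signedArea(CDB) = -64/3 ∩ CA · DB = -15]
   → C = (-7/3, 16/3)

C = (-7/3, 16/3)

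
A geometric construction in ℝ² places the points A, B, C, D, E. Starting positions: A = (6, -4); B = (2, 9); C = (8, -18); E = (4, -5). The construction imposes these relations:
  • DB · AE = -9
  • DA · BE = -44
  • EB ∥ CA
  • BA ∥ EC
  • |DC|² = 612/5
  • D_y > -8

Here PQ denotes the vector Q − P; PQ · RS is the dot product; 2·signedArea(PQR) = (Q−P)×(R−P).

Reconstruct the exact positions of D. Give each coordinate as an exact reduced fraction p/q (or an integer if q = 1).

1. D_x = 28/5  [DB · AE = -9 ∩ DA · BE = -44]
2. D_y = -36/5  [DB · AE = -9 ∩ DA · BE = -44]
   → D = (28/5, -36/5)

D = (28/5, -36/5)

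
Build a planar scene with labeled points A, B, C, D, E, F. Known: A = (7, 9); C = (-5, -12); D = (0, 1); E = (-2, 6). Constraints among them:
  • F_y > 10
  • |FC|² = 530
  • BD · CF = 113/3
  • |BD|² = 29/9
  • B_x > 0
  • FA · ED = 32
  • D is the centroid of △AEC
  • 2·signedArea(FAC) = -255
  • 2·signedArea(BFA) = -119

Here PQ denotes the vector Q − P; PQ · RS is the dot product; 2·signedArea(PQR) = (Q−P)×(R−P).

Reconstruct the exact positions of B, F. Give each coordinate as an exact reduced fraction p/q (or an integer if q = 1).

1. F_x = -4  [2·signedArea(FAC) = -255 ∩ FA · ED = 32]
2. F_y = 11  [2·signedArea(FAC) = -255 ∩ FA · ED = 32]
   → F = (-4, 11)
3. B_x = 2/3  [2·signedArea(BFA) = -119 ∩ BD · CF = 113/3]
4. B_y = -2/3  [2·signedArea(BFA) = -119 ∩ BD · CF = 113/3]
   → B = (2/3, -2/3)

B = (2/3, -2/3)
F = (-4, 11)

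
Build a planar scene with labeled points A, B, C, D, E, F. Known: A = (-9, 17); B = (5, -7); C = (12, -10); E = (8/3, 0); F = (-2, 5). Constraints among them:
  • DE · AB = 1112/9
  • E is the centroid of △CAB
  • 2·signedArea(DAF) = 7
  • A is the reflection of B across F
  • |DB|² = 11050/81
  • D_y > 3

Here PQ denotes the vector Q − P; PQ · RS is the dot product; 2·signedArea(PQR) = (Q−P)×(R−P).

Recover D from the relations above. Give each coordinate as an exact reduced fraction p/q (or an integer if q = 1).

1. D_x = -4/9  [DE · AB = 1112/9 ∩ 2·signedArea(DAF) = 7]
2. D_y = 10/3  [DE · AB = 1112/9 ∩ 2·signedArea(DAF) = 7]
   → D = (-4/9, 10/3)

D = (-4/9, 10/3)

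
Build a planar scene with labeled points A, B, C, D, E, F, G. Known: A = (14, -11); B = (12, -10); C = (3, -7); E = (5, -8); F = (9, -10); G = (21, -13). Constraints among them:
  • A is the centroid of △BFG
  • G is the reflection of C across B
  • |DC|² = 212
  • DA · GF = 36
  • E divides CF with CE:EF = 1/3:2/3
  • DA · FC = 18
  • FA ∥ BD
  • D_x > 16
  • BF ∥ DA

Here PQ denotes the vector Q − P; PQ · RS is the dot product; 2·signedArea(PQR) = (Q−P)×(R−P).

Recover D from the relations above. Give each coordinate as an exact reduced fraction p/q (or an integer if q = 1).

1. D_x = 17  [BF ∥ DA ∩ FA ∥ BD]
2. D_y = -11  [BF ∥ DA ∩ FA ∥ BD]
   → D = (17, -11)

D = (17, -11)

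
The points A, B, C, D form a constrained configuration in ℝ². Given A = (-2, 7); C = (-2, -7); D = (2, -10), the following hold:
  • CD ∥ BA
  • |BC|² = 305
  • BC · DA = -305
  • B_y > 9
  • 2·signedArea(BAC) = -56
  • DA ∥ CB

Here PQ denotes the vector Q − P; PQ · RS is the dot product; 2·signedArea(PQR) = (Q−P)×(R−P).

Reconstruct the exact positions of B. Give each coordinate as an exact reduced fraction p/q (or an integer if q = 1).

B = (-6, 10)

1. B_x = -6  [CD ∥ BA ∩ DA ∥ CB]
2. B_y = 10  [CD ∥ BA ∩ DA ∥ CB]
   → B = (-6, 10)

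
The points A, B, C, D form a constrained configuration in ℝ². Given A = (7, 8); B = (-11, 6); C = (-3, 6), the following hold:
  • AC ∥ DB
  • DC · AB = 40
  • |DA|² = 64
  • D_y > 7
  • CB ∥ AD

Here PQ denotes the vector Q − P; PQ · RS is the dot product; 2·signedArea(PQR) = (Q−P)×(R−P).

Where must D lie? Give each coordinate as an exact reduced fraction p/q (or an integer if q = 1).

1. D_x = -1  [AC ∥ DB ∩ CB ∥ AD]
2. D_y = 8  [AC ∥ DB ∩ CB ∥ AD]
   → D = (-1, 8)

D = (-1, 8)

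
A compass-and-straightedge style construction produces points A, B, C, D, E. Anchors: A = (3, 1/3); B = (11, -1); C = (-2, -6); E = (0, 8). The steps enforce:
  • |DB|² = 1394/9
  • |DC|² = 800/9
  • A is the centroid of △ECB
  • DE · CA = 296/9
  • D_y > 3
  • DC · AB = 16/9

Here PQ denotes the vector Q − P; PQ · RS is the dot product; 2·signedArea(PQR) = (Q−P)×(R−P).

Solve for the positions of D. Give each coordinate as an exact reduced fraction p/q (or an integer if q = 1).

1. D_x = -2/3  [DE · CA = 296/9 ∩ DC · AB = 16/9]
2. D_y = 10/3  [DE · CA = 296/9 ∩ DC · AB = 16/9]
   → D = (-2/3, 10/3)

D = (-2/3, 10/3)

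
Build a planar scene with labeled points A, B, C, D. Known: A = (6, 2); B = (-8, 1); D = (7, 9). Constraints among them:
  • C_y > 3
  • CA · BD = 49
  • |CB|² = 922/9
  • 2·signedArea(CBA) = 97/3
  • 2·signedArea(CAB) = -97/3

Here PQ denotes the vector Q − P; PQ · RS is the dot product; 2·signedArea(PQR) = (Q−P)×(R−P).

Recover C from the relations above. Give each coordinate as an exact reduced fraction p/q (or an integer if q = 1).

1. C_x = 5/3  [2·signedArea(CBA) = 97/3 ∩ CA · BD = 49]
2. C_y = 4  [2·signedArea(CBA) = 97/3 ∩ CA · BD = 49]
   → C = (5/3, 4)

C = (5/3, 4)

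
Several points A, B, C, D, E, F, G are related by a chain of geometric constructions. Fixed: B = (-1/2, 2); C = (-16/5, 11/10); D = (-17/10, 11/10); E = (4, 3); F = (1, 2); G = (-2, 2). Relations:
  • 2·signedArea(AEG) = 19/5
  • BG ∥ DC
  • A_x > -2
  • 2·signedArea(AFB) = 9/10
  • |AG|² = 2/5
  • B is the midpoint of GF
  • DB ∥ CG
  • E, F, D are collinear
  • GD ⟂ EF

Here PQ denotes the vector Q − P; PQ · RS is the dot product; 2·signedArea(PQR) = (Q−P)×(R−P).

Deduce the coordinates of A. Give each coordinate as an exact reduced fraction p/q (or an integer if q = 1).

1. A_x = -9/5  [2·signedArea(AFB) = 9/10 ∩ 2·signedArea(AEG) = 19/5]
2. A_y = 7/5  [2·signedArea(AFB) = 9/10 ∩ 2·signedArea(AEG) = 19/5]
   → A = (-9/5, 7/5)

A = (-9/5, 7/5)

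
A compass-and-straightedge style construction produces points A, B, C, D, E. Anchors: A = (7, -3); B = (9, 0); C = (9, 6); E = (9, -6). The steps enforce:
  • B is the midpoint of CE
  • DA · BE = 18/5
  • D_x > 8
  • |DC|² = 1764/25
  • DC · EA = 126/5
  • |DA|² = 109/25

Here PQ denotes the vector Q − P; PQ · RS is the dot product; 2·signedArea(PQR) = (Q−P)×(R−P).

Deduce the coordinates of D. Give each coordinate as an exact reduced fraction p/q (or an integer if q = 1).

D = (9, -12/5)

1. D_x = 9  [DC · EA = 126/5 ∩ DA · BE = 18/5]
2. D_y = -12/5  [DC · EA = 126/5 ∩ DA · BE = 18/5]
   → D = (9, -12/5)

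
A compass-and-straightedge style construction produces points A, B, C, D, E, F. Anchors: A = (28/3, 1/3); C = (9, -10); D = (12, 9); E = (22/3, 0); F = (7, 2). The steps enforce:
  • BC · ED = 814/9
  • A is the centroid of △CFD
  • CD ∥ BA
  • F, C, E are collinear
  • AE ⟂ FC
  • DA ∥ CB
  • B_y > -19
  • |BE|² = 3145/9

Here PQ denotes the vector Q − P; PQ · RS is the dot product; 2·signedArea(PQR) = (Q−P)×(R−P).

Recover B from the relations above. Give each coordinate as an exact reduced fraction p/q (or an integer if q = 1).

1. B_x = 19/3  [CD ∥ BA ∩ DA ∥ CB]
2. B_y = -56/3  [CD ∥ BA ∩ DA ∥ CB]
   → B = (19/3, -56/3)

B = (19/3, -56/3)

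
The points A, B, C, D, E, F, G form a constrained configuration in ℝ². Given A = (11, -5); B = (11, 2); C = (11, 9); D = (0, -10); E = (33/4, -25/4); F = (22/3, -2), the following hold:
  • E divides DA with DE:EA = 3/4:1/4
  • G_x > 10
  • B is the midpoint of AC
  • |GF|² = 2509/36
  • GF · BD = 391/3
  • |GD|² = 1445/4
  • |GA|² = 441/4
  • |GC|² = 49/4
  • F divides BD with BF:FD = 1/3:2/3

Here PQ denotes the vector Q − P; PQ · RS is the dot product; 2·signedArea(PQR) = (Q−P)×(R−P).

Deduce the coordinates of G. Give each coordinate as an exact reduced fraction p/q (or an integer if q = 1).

1. G_x = 11  [line 11·x + 12·y + -187 = 0 ∩ |GC|² = 49/4]
2. G_y = 11/2  [line 11·x + 12·y + -187 = 0 ∩ |GC|² = 49/4]
   → G = (11, 11/2)

G = (11, 11/2)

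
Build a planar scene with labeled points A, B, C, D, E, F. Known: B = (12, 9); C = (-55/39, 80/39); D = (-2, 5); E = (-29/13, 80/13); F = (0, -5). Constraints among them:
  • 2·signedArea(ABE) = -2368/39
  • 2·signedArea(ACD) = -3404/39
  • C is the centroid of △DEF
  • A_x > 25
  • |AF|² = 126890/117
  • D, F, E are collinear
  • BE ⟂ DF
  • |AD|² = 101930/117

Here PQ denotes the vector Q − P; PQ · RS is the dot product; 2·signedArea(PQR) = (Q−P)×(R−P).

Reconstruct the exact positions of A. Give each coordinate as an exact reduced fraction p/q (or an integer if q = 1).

1. A_x = 991/39  [2·signedArea(ACD) = -3404/39 ∩ 2·signedArea(ABE) = -2368/39]
2. A_y = 622/39  [2·signedArea(ACD) = -3404/39 ∩ 2·signedArea(ABE) = -2368/39]
   → A = (991/39, 622/39)

A = (991/39, 622/39)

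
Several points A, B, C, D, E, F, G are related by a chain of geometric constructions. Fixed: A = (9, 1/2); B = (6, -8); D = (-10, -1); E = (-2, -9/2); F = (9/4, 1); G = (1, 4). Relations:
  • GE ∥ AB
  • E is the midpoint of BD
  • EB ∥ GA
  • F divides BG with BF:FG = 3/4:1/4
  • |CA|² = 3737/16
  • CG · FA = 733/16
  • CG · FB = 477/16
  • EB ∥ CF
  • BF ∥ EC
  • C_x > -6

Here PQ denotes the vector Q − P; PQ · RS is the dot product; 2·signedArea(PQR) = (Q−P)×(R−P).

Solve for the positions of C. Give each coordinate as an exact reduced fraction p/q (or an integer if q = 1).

C = (-23/4, 9/2)

1. C_x = -23/4  [EB ∥ CF ∩ BF ∥ EC]
2. C_y = 9/2  [EB ∥ CF ∩ BF ∥ EC]
   → C = (-23/4, 9/2)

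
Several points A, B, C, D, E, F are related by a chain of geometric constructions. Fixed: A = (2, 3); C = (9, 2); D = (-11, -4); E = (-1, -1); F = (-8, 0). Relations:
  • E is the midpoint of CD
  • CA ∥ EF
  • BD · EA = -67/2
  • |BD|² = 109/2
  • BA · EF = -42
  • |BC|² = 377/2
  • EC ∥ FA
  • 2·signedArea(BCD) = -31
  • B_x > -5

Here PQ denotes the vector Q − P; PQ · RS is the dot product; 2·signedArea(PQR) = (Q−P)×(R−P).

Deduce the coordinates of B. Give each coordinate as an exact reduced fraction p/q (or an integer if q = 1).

1. B_x = -9/2  [2·signedArea(BCD) = -31 ∩ BD · EA = -67/2]
2. B_y = -1/2  [2·signedArea(BCD) = -31 ∩ BD · EA = -67/2]
   → B = (-9/2, -1/2)

B = (-9/2, -1/2)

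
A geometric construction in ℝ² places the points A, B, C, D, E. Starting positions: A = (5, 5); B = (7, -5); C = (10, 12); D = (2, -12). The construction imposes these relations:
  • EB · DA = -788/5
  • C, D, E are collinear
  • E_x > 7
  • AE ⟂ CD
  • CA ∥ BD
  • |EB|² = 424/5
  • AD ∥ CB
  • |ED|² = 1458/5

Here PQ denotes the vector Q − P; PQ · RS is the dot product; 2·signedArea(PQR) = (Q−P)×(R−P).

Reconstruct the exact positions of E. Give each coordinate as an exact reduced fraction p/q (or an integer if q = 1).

1. E_x = 37/5  [C, D, E are collinear ∩ AE ⟂ CD]
2. E_y = 21/5  [C, D, E are collinear ∩ AE ⟂ CD]
   → E = (37/5, 21/5)

E = (37/5, 21/5)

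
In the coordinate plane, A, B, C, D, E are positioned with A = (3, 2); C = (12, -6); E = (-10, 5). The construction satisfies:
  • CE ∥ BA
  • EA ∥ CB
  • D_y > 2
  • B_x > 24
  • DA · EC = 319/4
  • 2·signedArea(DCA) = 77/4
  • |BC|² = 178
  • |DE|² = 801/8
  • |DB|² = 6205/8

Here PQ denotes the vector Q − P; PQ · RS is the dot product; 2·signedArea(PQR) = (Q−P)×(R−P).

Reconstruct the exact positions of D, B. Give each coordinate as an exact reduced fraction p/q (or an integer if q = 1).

B = (25, -9)
D = (-1/4, 11/4)

1. D_x = -1/4  [DA · EC = 319/4 ∩ 2·signedArea(DCA) = 77/4]
2. D_y = 11/4  [DA · EC = 319/4 ∩ 2·signedArea(DCA) = 77/4]
   → D = (-1/4, 11/4)
3. B_x = 25  [CE ∥ BA ∩ EA ∥ CB]
4. B_y = -9  [CE ∥ BA ∩ EA ∥ CB]
   → B = (25, -9)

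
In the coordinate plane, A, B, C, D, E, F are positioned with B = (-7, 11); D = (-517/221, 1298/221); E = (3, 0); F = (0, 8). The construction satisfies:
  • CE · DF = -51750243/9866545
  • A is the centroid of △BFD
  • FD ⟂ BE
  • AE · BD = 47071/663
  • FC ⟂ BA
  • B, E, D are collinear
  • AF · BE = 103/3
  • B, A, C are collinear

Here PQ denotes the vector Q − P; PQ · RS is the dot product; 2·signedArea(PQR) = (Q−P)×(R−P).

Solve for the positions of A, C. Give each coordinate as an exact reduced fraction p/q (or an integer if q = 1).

1. A_x = -688/221  [A is the centroid of △BFD]
2. A_y = 5497/663  [A is the centroid of △BFD]
   → A = (-688/221, 5497/663)
3. C_x = -8694436/9866545  [B, A, C are collinear ∩ FC ⟂ BA]
4. C_y = 66457103/9866545  [B, A, C are collinear ∩ FC ⟂ BA]
   → C = (-8694436/9866545, 66457103/9866545)

A = (-688/221, 5497/663)
C = (-8694436/9866545, 66457103/9866545)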